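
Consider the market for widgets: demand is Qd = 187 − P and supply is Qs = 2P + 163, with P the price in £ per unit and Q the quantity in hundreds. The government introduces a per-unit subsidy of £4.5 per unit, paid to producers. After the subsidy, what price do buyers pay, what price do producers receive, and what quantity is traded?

Buyers pay £5; producers receive £9.5; quantity = 182.

Before the subsidy: set 187 − P = 2P + 163 → P* = £8, Q* = 179.
With a per-unit subsidy paid to producers, each receives P + 4.5 per unit sold, so supply becomes Qs = 2(P + 4.5) + 163.
Solving gives Q = 182 with buyers paying £5 and producers receiving £9.5 (the £4.5 wedge).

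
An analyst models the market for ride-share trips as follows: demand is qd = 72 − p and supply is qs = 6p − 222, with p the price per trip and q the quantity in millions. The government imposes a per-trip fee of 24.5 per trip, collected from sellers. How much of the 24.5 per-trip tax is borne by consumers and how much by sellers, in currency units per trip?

Before the tax: set 72 − p = 6p − 222 → p* = 42, q* = 30.
With the tax collected from sellers, supply shifts: qs = 6(p − 24.5) − 222.
New equilibrium: consumers pay 63, sellers receive 38.5, q = 9. (Wedge: pb − ps = 24.5.)
Burden on consumers: 21; on sellers: 3.5. (They sum to 24.5.)
The less price-elastic side of the market bears the larger share of a per-unit tax.

Consumers bear 21 per trip; sellers bear 3.5 per trip.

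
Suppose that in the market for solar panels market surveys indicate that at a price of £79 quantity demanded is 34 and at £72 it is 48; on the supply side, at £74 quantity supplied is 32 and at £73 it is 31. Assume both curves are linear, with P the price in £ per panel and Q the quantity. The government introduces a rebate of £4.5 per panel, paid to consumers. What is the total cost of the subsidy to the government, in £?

Government outlay = £175.5.

Demand slope: (48 − 34)/(72 − 79) = -2, so Qd = 192 − 2P.
Supply slope: (31 − 32)/(73 − 74) = 1, so Qs = P − 42.
Without the subsidy, 192 − 2P = P − 42 gives 3P = 234, so P* = £78 and Q* = 36.
With a per-unit subsidy paid to consumers, each effectively pays P − 4.5, so demand becomes Qd = 192 − 2(P − 4.5).
New equilibrium: consumers pay £76.5, producers receive £81, Q = 39. (Wedge: Pb − Ps = −4.5.)
Outlay = t · Q = 4.5 · 39 = £175.5.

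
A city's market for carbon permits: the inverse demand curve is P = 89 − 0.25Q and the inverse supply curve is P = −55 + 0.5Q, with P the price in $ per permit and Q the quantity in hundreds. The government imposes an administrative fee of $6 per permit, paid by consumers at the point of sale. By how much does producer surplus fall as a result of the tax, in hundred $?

Inverting to Q(P) form: Qd = 356 − 4P; Qs = 2P + 110.
Without the tax, 356 − 4P = 2P + 110 gives 6P = 246, so P* = $41 and Q* = 192.
With the tax collected from consumers, demand (in seller-price terms) shifts: Qd = 356 − 4(P + 6).
Solving gives Q = 184 with consumers paying $43 and suppliers receiving $37 (the $6 wedge).
ΔPS is the trapezoid between Q = 184 and Q = 192 of height $4: ½ · (192 + 184) · 4 = $752.

Producer surplus falls by $752 hundred.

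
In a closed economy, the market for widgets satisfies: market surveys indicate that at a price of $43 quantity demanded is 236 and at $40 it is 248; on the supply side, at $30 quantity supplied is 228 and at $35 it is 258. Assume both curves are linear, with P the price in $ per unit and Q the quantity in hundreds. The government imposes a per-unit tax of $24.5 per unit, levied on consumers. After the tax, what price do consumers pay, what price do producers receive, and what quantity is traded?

Demand slope: (248 − 236)/(40 − 43) = -4, so Qd = 408 − 4P.
Supply slope: (258 − 228)/(35 − 30) = 6, so Qs = 6P + 48.
Before the tax: set 408 − 4P = 6P + 48 → P* = $36, Q* = 264.
With the tax collected from consumers, demand (in seller-price terms) shifts: Qd = 408 − 4(P + 24.5).
New equilibrium: consumers pay $50.7, producers receive $26.2, Q = 205.2. (Wedge: Pb − Ps = 24.5.)

Consumers pay $50.7; producers receive $26.2; quantity = 205.2.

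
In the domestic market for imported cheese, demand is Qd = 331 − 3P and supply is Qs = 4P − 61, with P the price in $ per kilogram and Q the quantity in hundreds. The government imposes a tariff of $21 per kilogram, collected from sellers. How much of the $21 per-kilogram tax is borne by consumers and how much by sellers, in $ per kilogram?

Consumers bear $12 per kilogram; sellers bear $9 per kilogram.

Before the tax: set 331 − 3P = 4P − 61 → P* = $56, Q* = 163.
With the tax collected from sellers, supply shifts: Qs = 4(P − 21) − 61.
New equilibrium: consumers pay $68, sellers receive $47, Q = 127. (Wedge: Pb − Ps = 21.)
Burden on consumers: $12; on sellers: $9. (They sum to $21.)
The less price-elastic side of the market bears the larger share of a per-unit tax.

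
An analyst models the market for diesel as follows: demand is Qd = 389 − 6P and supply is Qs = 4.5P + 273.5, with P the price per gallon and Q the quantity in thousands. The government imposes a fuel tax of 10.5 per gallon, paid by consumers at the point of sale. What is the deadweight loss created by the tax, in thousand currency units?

Deadweight loss = 141.75 thousand.

Without the tax, 389 − 6P = 4.5P + 273.5 gives 10.5P = 115.5, so P* = 11 and Q* = 323.
With the tax collected from consumers, demand (in seller-price terms) shifts: Qd = 389 − 6(P + 10.5).
Solving gives Q = 296 with consumers paying 15.5 and sellers receiving 5 (the 10.5 wedge).
Quantity falls by |ΔQ| = |323 − 296| = 27.
DWL = ½ · t · |ΔQ| = ½ · 10.5 · 27 = 141.75.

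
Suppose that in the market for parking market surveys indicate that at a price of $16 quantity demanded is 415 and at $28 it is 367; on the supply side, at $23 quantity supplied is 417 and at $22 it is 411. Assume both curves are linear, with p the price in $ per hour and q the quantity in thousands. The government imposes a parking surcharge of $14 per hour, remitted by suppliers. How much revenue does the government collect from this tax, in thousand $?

Tax revenue = $5115.6 thousand.

Demand slope: (367 − 415)/(28 − 16) = -4, so qd = 479 − 4p.
Supply slope: (411 − 417)/(22 − 23) = 6, so qs = 6p + 279.
Without the tax, 479 − 4p = 6p + 279 gives 10p = 200, so p* = $20 and q* = 399.
With the tax collected from suppliers, supply shifts: qs = 6(p − 14) + 279.
New equilibrium: buyers pay $28.4, suppliers receive $14.4, q = 365.4. (Wedge: pb − ps = 14.)
Revenue = t · Q = 14 · 365.4 = $5115.6.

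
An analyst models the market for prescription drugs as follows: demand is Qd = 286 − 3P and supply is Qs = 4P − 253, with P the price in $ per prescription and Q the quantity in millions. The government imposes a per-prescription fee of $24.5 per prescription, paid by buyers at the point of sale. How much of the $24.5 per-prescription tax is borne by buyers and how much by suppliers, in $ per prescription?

Buyers bear $14 per prescription; suppliers bear $10.5 per prescription.

Without the tax, 286 − 3P = 4P − 253 gives 7P = 539, so P* = $77 and Q* = 55.
With the tax collected from buyers, demand (in seller-price terms) shifts: Qd = 286 − 3(P + 24.5).
New equilibrium: buyers pay $91, suppliers receive $66.5, Q = 13. (Wedge: Pb − Ps = 24.5.)
Burden on buyers: $14; on suppliers: $10.5. (They sum to $24.5.)
The less price-elastic side of the market bears the larger share of a per-unit tax.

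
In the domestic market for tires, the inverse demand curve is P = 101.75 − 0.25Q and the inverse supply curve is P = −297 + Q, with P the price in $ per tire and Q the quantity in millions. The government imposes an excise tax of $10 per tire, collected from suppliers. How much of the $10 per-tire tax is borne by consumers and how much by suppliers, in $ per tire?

Consumers bear $2 per tire; suppliers bear $8 per tire.

Rewrite in direct form: Qd = 407 − 4P and Qs = P + 297.
Without the tax, 407 − 4P = P + 297 gives 5P = 110, so P* = $22 and Q* = 319.
With the tax collected from suppliers, supply shifts: Qs = (P − 10) + 297.
Solving gives Q = 311 with consumers paying $24 and suppliers receiving $14 (the $10 wedge).
Burden on consumers: $2; on suppliers: $8. (They sum to $10.)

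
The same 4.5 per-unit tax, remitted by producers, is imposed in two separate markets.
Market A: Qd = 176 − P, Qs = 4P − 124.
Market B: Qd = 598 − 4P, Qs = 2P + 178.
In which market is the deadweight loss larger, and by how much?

Market A: pre-tax P* = 60, Q* = 116; post-tax Q = 112.4; deadweight loss = 8.1.
Market B: pre-tax P* = 70, Q* = 318; post-tax Q = 312; deadweight loss = 13.5.
Difference: 8.1 vs 13.5 → market B is larger by 5.4.

Market B, by 5.4.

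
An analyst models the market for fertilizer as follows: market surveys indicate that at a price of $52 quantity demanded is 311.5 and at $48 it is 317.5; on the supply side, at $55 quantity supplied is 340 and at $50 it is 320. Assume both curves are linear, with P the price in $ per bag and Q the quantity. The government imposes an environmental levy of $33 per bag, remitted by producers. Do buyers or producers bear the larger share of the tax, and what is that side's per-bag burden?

Demand slope: (317.5 − 311.5)/(48 − 52) = -1.5, so Qd = 389.5 − 1.5P.
Supply slope: (320 − 340)/(50 − 55) = 4, so Qs = 4P + 120.
Without the tax, 389.5 − 1.5P = 4P + 120 gives 5.5P = 269.5, so P* = $49 and Q* = 316.
With the tax collected from producers, supply shifts: Qs = 4(P − 33) + 120.
New equilibrium: buyers pay $73, producers receive $40, Q = 280. (Wedge: Pb − Ps = 33.)
Per-bag burden: buyers $24, producers $9.
Buyers take the larger share because demand is less price-elastic here (demand slope 1.5 vs supply slope 4).

Buyers bear the larger share: $24 per bag.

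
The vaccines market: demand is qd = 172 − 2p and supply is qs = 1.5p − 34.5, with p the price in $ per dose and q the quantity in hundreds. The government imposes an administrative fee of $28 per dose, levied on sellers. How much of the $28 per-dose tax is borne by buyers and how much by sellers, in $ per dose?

Without the tax, 172 − 2p = 1.5p − 34.5 gives 3.5p = 206.5, so p* = $59 and q* = 54.
With the tax collected from sellers, supply shifts: qs = 1.5(p − 28) − 34.5.
Solving gives q = 30 with buyers paying $71 and sellers receiving $43 (the $28 wedge).
Burden on buyers: $12; on sellers: $16. (They sum to $28.)

Buyers bear $12 per dose; sellers bear $16 per dose.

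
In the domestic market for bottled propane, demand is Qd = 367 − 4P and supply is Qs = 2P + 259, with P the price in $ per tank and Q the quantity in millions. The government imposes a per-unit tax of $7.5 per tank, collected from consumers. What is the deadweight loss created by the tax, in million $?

Without the tax, 367 − 4P = 2P + 259 gives 6P = 108, so P* = $18 and Q* = 295.
With the tax collected from consumers, demand (in seller-price terms) shifts: Qd = 367 − 4(P + 7.5).
New equilibrium: consumers pay $20.5, producers receive $13, Q = 285. (Wedge: Pb − Ps = 7.5.)
Quantity falls by |ΔQ| = |295 − 285| = 10.
DWL = ½ · t · |ΔQ| = ½ · 7.5 · 10 = $37.5.

Deadweight loss = $37.5 million.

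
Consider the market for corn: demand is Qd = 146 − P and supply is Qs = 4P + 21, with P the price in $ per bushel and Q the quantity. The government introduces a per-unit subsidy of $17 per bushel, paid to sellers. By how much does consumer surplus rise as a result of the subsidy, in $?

Consumer surplus rises by $1738.08.

Before the subsidy: set 146 − P = 4P + 21 → P* = $25, Q* = 121.
With a per-unit subsidy paid to sellers, each receives P + 17 per unit sold, so supply becomes Qs = 4(P + 17) + 21.
New equilibrium: buyers pay $11.4, sellers receive $28.4, Q = 134.6. (Wedge: Pb − Ps = −17.)
ΔCS is the trapezoid between Q = 134.6 and Q = 121 of height $13.6: ½ · (121 + 134.6) · 13.6 = $1738.08.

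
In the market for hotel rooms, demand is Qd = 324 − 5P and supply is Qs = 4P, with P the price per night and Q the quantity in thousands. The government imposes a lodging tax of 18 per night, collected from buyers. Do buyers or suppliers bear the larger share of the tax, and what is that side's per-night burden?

Without the tax, 324 − 5P = 4P gives 9P = 324, so P* = 36 and Q* = 144.
With the tax collected from buyers, demand (in seller-price terms) shifts: Qd = 324 − 5(P + 18).
New equilibrium: buyers pay 44, suppliers receive 26, Q = 104. (Wedge: Pb − Ps = 18.)
Per-night burden: buyers 8, suppliers 10.
Suppliers take the larger share because supply is less price-elastic here (demand slope 5 vs supply slope 4).

Suppliers bear the larger share: 10 per night.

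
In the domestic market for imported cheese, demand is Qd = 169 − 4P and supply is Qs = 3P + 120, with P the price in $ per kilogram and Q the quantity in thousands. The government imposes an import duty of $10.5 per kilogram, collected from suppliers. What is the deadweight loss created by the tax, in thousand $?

Deadweight loss = $94.5 thousand.

Without the tax, 169 − 4P = 3P + 120 gives 7P = 49, so P* = $7 and Q* = 141.
With the tax collected from suppliers, supply shifts: Qs = 3(P − 10.5) + 120.
Solving gives Q = 123 with buyers paying $11.5 and suppliers receiving $1 (the $10.5 wedge).
Quantity falls by |ΔQ| = |141 − 123| = 18.
DWL = ½ · t · |ΔQ| = ½ · 10.5 · 18 = $94.5.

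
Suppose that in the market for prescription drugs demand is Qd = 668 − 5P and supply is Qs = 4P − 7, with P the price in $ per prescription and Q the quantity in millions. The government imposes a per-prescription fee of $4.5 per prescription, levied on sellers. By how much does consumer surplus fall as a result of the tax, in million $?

Consumer surplus falls by $576 million.

Without the tax, 668 − 5P = 4P − 7 gives 9P = 675, so P* = $75 and Q* = 293.
With the tax collected from sellers, supply shifts: Qs = 4(P − 4.5) − 7.
Solving gives Q = 283 with consumers paying $77 and sellers receiving $72.5 (the $4.5 wedge).
ΔCS is the trapezoid between Q = 283 and Q = 293 of height $2: ½ · (293 + 283) · 2 = $576.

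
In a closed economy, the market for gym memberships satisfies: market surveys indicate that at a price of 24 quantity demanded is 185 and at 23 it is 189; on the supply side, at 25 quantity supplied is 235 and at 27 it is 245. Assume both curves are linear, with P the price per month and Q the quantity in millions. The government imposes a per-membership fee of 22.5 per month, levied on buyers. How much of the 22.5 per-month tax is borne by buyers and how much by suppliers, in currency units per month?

Buyers bear 12.5 per month; suppliers bear 10 per month.

Demand slope: (189 − 185)/(23 − 24) = -4, so Qd = 281 − 4P.
Supply slope: (245 − 235)/(27 − 25) = 5, so Qs = 5P + 110.
Before the tax: set 281 − 4P = 5P + 110 → P* = 19, Q* = 205.
With the tax collected from buyers, demand (in seller-price terms) shifts: Qd = 281 − 4(P + 22.5).
New equilibrium: buyers pay 31.5, suppliers receive 9, Q = 155. (Wedge: Pb − Ps = 22.5.)
Burden on buyers: 12.5; on suppliers: 10. (They sum to 22.5.)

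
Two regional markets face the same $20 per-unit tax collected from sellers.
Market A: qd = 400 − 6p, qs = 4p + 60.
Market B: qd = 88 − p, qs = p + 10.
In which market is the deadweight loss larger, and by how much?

Market A: pre-tax p* = $34, q* = 196; post-tax q = 148; deadweight loss = $480.
Market B: pre-tax p* = $39, q* = 49; post-tax q = 39; deadweight loss = $100.
Difference: $480 vs $100 → market A is larger by $380.

Market A, by $380.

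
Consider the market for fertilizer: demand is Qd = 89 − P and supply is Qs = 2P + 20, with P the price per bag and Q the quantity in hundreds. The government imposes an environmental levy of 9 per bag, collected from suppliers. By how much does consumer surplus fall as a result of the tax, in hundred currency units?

Without the tax, 89 − P = 2P + 20 gives 3P = 69, so P* = 23 and Q* = 66.
With the tax collected from suppliers, supply shifts: Qs = 2(P − 9) + 20.
Solving gives Q = 60 with consumers paying 29 and suppliers receiving 20 (the 9 wedge).
ΔCS is the trapezoid between Q = 60 and Q = 66 of height 6: ½ · (66 + 60) · 6 = 378.

Consumer surplus falls by 378 hundred.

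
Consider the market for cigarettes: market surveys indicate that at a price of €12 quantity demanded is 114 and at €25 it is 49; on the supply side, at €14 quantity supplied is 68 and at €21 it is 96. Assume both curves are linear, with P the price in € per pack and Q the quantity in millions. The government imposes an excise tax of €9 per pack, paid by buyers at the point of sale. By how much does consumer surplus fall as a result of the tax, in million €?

Consumer surplus falls by €296 million.

Demand slope: (49 − 114)/(25 − 12) = -5, so Qd = 174 − 5P.
Supply slope: (96 − 68)/(21 − 14) = 4, so Qs = 4P + 12.
Before the tax: set 174 − 5P = 4P + 12 → P* = €18, Q* = 84.
With the tax collected from buyers, demand (in seller-price terms) shifts: Qd = 174 − 5(P + 9).
New equilibrium: buyers pay €22, suppliers receive €13, Q = 64. (Wedge: Pb − Ps = 9.)
ΔCS is the trapezoid between Q = 64 and Q = 84 of height €4: ½ · (84 + 64) · 4 = €296.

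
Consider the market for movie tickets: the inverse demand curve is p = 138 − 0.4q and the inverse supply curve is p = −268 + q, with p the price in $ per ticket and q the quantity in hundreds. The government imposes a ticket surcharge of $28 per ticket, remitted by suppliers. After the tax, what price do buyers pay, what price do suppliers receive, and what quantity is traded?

Inverting to q(p) form: qd = 345 − 2.5p; qs = p + 268.
Before the tax: set 345 − 2.5p = p + 268 → p* = $22, q* = 290.
With the tax collected from suppliers, supply shifts: qs = (p − 28) + 268.
New equilibrium: buyers pay $30, suppliers receive $2, q = 270. (Wedge: pb − ps = 28.)

Buyers pay $30; suppliers receive $2; quantity = 270.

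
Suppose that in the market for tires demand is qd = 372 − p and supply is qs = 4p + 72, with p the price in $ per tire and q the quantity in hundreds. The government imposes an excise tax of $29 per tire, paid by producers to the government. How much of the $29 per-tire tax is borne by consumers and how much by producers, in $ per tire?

Without the tax, 372 − p = 4p + 72 gives 5p = 300, so p* = $60 and q* = 312.
With the tax collected from producers, supply shifts: qs = 4(p − 29) + 72.
New equilibrium: consumers pay $83.2, producers receive $54.2, q = 288.8. (Wedge: pb − ps = 29.)
Burden on consumers: $23.2; on producers: $5.8. (They sum to $29.)
The less price-elastic side of the market bears the larger share of a per-unit tax.

Consumers bear $23.2 per tire; producers bear $5.8 per tire.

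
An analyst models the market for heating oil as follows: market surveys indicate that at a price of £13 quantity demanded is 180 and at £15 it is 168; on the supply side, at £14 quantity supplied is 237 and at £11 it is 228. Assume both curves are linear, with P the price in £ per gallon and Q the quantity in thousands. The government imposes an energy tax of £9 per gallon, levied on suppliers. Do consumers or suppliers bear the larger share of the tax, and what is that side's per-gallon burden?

Suppliers bear the larger share: £6 per gallon.

Demand slope: (168 − 180)/(15 − 13) = -6, so Qd = 258 − 6P.
Supply slope: (228 − 237)/(11 − 14) = 3, so Qs = 3P + 195.
Before the tax: set 258 − 6P = 3P + 195 → P* = £7, Q* = 216.
With the tax collected from suppliers, supply shifts: Qs = 3(P − 9) + 195.
New equilibrium: consumers pay £10, suppliers receive £1, Q = 198. (Wedge: Pb − Ps = 9.)
Per-gallon burden: consumers £3, suppliers £6.
Suppliers take the larger share because supply is less price-elastic here (demand slope 6 vs supply slope 3).
The less price-elastic side of the market bears the larger share of a per-unit tax.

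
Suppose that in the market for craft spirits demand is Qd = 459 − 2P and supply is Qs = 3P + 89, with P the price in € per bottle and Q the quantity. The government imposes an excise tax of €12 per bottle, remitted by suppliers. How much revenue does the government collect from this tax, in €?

Before the tax: set 459 − 2P = 3P + 89 → P* = €74, Q* = 311.
With the tax collected from suppliers, supply shifts: Qs = 3(P − 12) + 89.
New equilibrium: buyers pay €81.2, suppliers receive €69.2, Q = 296.6. (Wedge: Pb − Ps = 12.)
Revenue = t · Q = 12 · 296.6 = €3559.2.

Tax revenue = €3559.2.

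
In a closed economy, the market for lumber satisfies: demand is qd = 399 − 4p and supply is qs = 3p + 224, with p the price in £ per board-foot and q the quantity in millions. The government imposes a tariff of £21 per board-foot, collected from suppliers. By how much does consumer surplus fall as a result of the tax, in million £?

Before the tax: set 399 − 4p = 3p + 224 → p* = £25, q* = 299.
With the tax collected from suppliers, supply shifts: qs = 3(p − 21) + 224.
Solving gives q = 263 with buyers paying £34 and suppliers receiving £13 (the £21 wedge).
ΔCS is the trapezoid between Q = 263 and Q = 299 of height £9: ½ · (299 + 263) · 9 = £2529.

Consumer surplus falls by £2529 million.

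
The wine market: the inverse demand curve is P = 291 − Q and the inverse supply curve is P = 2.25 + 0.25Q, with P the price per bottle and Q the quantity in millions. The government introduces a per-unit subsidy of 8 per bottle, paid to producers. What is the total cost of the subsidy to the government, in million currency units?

Government outlay = 1899.2 million.

Inverting to Q(P) form: Qd = 291 − P; Qs = 4P − 9.
Before the subsidy: set 291 − P = 4P − 9 → P* = 60, Q* = 231.
With a per-unit subsidy paid to producers, each receives P + 8 per unit sold, so supply becomes Qs = 4(P + 8) − 9.
New equilibrium: consumers pay 53.6, producers receive 61.6, Q = 237.4. (Wedge: Pb − Ps = −8.)
Outlay = t · Q = 8 · 237.4 = 1899.2.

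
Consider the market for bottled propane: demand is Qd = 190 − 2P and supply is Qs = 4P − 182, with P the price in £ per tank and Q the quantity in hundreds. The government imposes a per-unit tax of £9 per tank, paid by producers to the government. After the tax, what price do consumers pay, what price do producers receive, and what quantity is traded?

Before the tax: set 190 − 2P = 4P − 182 → P* = £62, Q* = 66.
With the tax collected from producers, supply shifts: Qs = 4(P − 9) − 182.
New equilibrium: consumers pay £68, producers receive £59, Q = 54. (Wedge: Pb − Ps = 9.)

Consumers pay £68; producers receive £59; quantity = 54.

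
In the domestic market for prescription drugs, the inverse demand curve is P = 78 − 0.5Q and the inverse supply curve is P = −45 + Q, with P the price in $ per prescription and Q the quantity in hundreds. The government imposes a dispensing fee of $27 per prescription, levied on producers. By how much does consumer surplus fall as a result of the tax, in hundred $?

Consumer surplus falls by $657 hundred.

Inverting to Q(P) form: Qd = 156 − 2P; Qs = P + 45.
Without the tax, 156 − 2P = P + 45 gives 3P = 111, so P* = $37 and Q* = 82.
With the tax collected from producers, supply shifts: Qs = (P − 27) + 45.
Solving gives Q = 64 with consumers paying $46 and producers receiving $19 (the $27 wedge).
ΔCS is the trapezoid between Q = 64 and Q = 82 of height $9: ½ · (82 + 64) · 9 = $657.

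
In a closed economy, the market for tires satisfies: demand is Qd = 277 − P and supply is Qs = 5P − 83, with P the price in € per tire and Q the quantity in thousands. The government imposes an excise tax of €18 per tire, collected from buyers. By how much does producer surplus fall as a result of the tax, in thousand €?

Without the tax, 277 − P = 5P − 83 gives 6P = 360, so P* = €60 and Q* = 217.
With the tax collected from buyers, demand (in seller-price terms) shifts: Qd = 277 − (P + 18).
Solving gives Q = 202 with buyers paying €75 and producers receiving €57 (the €18 wedge).
ΔPS is the trapezoid between Q = 202 and Q = 217 of height €3: ½ · (217 + 202) · 3 = €628.5.

Producer surplus falls by €628.5 thousand.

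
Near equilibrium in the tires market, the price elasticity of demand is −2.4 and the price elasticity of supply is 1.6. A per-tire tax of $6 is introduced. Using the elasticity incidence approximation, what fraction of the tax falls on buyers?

Incidence ratio: buyers' share ≈ εs / (εs + |εd|) = 1.6 / (1.6 + 2.4) = 0.4.
Supply is the less elastic side, so buyers bear the smaller share.

Buyers' share ≈ 0.4.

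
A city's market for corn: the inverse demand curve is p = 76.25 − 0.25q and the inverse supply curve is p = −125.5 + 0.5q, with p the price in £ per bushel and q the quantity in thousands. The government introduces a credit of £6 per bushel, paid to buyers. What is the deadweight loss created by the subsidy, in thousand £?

Deadweight loss = £24 thousand.

Rewrite in direct form: qd = 305 − 4p and qs = 2p + 251.
Before the subsidy: set 305 − 4p = 2p + 251 → p* = £9, q* = 269.
With a per-unit subsidy paid to buyers, each effectively pays p − 6, so demand becomes qd = 305 − 4(p − 6).
Solving gives q = 277 with buyers paying £7 and suppliers receiving £13 (the £6 wedge).
Quantity rises by |ΔQ| = |269 − 277| = 8.
DWL = ½ · t · |ΔQ| = ½ · 6 · 8 = £24.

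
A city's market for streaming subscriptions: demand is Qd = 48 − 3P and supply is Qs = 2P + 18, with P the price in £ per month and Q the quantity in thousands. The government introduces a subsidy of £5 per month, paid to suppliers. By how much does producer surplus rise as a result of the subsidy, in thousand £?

Producer surplus rises by £99 thousand.

Without the subsidy, 48 − 3P = 2P + 18 gives 5P = 30, so P* = £6 and Q* = 30.
With a per-unit subsidy paid to suppliers, each receives P + 5 per unit sold, so supply becomes Qs = 2(P + 5) + 18.
Solving gives Q = 36 with consumers paying £4 and suppliers receiving £9 (the £5 wedge).
ΔPS is the trapezoid between Q = 36 and Q = 30 of height £3: ½ · (30 + 36) · 3 = £99.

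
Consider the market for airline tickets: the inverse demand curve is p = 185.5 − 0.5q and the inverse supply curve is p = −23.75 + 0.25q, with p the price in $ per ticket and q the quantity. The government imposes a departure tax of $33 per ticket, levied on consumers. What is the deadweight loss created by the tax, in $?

Rewrite in direct form: qd = 371 − 2p and qs = 4p + 95.
Without the tax, 371 − 2p = 4p + 95 gives 6p = 276, so p* = $46 and q* = 279.
With the tax collected from consumers, demand (in seller-price terms) shifts: qd = 371 − 2(p + 33).
Solving gives q = 235 with consumers paying $68 and suppliers receiving $35 (the $33 wedge).
Quantity falls by |ΔQ| = |279 − 235| = 44.
DWL = ½ · t · |ΔQ| = ½ · 33 · 44 = $726.

Deadweight loss = $726.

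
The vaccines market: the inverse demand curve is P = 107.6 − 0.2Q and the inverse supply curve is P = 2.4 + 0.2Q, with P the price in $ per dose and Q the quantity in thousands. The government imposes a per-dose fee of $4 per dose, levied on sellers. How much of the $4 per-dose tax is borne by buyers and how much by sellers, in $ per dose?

Buyers bear $2 per dose; sellers bear $2 per dose.

Inverting to Q(P) form: Qd = 538 − 5P; Qs = 5P − 12.
Before the tax: set 538 − 5P = 5P − 12 → P* = $55, Q* = 263.
With the tax collected from sellers, supply shifts: Qs = 5(P − 4) − 12.
New equilibrium: buyers pay $57, sellers receive $53, Q = 253. (Wedge: Pb − Ps = 4.)
Burden on buyers: $2; on sellers: $2. (They sum to $4.)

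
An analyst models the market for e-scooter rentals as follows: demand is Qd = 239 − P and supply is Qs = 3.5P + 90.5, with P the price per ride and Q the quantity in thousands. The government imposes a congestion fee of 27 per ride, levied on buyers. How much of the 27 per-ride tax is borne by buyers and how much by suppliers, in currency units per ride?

Before the tax: set 239 − P = 3.5P + 90.5 → P* = 33, Q* = 206.
With the tax collected from buyers, demand (in seller-price terms) shifts: Qd = 239 − (P + 27).
New equilibrium: buyers pay 54, suppliers receive 27, Q = 185. (Wedge: Pb − Ps = 27.)
Burden on buyers: 21; on suppliers: 6. (They sum to 27.)
The less price-elastic side of the market bears the larger share of a per-unit tax.

Buyers bear 21 per ride; suppliers bear 6 per ride.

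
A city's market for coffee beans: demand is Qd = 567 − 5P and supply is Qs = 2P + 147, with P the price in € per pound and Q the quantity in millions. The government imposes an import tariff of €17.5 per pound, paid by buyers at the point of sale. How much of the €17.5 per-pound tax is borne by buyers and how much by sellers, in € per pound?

Buyers bear €5 per pound; sellers bear €12.5 per pound.

Before the tax: set 567 − 5P = 2P + 147 → P* = €60, Q* = 267.
With the tax collected from buyers, demand (in seller-price terms) shifts: Qd = 567 − 5(P + 17.5).
Solving gives Q = 242 with buyers paying €65 and sellers receiving €47.5 (the €17.5 wedge).
Burden on buyers: €5; on sellers: €12.5. (They sum to €17.5.)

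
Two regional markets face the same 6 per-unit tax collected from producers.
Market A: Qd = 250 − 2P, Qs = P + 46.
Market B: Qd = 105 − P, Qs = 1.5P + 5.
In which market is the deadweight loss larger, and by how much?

Market A: pre-tax P* = 68, Q* = 114; post-tax Q = 110; deadweight loss = 12.
Market B: pre-tax P* = 40, Q* = 65; post-tax Q = 61.4; deadweight loss = 10.8.
Difference: 12 vs 10.8 → market A is larger by 1.2.

Market A, by 1.2.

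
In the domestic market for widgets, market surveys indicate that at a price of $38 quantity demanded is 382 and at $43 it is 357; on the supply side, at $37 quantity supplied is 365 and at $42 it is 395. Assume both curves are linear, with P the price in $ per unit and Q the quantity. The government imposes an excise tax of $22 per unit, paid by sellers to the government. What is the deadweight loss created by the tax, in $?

Demand slope: (357 − 382)/(43 − 38) = -5, so Qd = 572 − 5P.
Supply slope: (395 − 365)/(42 − 37) = 6, so Qs = 6P + 143.
Without the tax, 572 − 5P = 6P + 143 gives 11P = 429, so P* = $39 and Q* = 377.
With the tax collected from sellers, supply shifts: Qs = 6(P − 22) + 143.
Solving gives Q = 317 with consumers paying $51 and sellers receiving $29 (the $22 wedge).
Quantity falls by |ΔQ| = |377 − 317| = 60.
DWL = ½ · t · |ΔQ| = ½ · 22 · 60 = $660.

Deadweight loss = $660.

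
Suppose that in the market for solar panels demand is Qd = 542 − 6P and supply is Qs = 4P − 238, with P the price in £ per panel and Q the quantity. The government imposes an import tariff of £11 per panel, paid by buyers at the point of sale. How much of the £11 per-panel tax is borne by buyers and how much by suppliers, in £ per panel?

Buyers bear £4.4 per panel; suppliers bear £6.6 per panel.

Before the tax: set 542 − 6P = 4P − 238 → P* = £78, Q* = 74.
With the tax collected from buyers, demand (in seller-price terms) shifts: Qd = 542 − 6(P + 11).
New equilibrium: buyers pay £82.4, suppliers receive £71.4, Q = 47.6. (Wedge: Pb − Ps = 11.)
Burden on buyers: £4.4; on suppliers: £6.6. (They sum to £11.)
The less price-elastic side of the market bears the larger share of a per-unit tax.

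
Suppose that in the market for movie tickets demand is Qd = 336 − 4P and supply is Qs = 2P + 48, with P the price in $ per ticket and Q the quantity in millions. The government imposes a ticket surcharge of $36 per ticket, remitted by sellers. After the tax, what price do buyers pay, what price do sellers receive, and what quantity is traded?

Without the tax, 336 − 4P = 2P + 48 gives 6P = 288, so P* = $48 and Q* = 144.
With the tax collected from sellers, supply shifts: Qs = 2(P − 36) + 48.
New equilibrium: buyers pay $60, sellers receive $24, Q = 96. (Wedge: Pb − Ps = 36.)
The less price-elastic side of the market bears the larger share of a per-unit tax.

Buyers pay $60; sellers receive $24; quantity = 96.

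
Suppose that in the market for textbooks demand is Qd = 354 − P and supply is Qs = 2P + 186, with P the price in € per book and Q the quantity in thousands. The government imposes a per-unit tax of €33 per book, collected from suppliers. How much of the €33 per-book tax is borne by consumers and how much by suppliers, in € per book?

Before the tax: set 354 − P = 2P + 186 → P* = €56, Q* = 298.
With the tax collected from suppliers, supply shifts: Qs = 2(P − 33) + 186.
New equilibrium: consumers pay €78, suppliers receive €45, Q = 276. (Wedge: Pb − Ps = 33.)
Burden on consumers: €22; on suppliers: €11. (They sum to €33.)

Consumers bear €22 per book; suppliers bear €11 per book.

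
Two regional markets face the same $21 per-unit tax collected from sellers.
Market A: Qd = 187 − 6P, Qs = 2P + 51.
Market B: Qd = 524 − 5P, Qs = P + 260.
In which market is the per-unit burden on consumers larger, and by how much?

Market A: pre-tax P* = $17, Q* = 85; post-tax Q = 53.5; per-unit burden on consumers = $5.25.
Market B: pre-tax P* = $44, Q* = 304; post-tax Q = 286.5; per-unit burden on consumers = $3.5.
Difference: $5.25 vs $3.5 → market A is larger by $1.75.

Market A, by $1.75.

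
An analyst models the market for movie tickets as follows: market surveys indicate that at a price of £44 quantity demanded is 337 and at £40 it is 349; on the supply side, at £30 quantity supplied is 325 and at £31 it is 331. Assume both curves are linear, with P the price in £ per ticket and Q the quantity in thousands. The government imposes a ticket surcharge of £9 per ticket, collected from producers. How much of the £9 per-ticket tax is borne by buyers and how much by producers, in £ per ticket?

Demand slope: (349 − 337)/(40 − 44) = -3, so Qd = 469 − 3P.
Supply slope: (331 − 325)/(31 − 30) = 6, so Qs = 6P + 145.
Without the tax, 469 − 3P = 6P + 145 gives 9P = 324, so P* = £36 and Q* = 361.
With the tax collected from producers, supply shifts: Qs = 6(P − 9) + 145.
Solving gives Q = 343 with buyers paying £42 and producers receiving £33 (the £9 wedge).
Burden on buyers: £6; on producers: £3. (They sum to £9.)

Buyers bear £6 per ticket; producers bear £3 per ticket.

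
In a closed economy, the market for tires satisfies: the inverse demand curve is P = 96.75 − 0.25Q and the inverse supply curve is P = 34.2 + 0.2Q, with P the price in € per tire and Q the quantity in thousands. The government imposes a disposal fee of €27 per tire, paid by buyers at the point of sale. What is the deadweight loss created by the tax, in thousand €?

Deadweight loss = €810 thousand.

Rewrite in direct form: Qd = 387 − 4P and Qs = 5P − 171.
Before the tax: set 387 − 4P = 5P − 171 → P* = €62, Q* = 139.
With the tax collected from buyers, demand (in seller-price terms) shifts: Qd = 387 − 4(P + 27).
Solving gives Q = 79 with buyers paying €77 and producers receiving €50 (the €27 wedge).
Quantity falls by |ΔQ| = |139 − 79| = 60.
DWL = ½ · t · |ΔQ| = ½ · 27 · 60 = €810.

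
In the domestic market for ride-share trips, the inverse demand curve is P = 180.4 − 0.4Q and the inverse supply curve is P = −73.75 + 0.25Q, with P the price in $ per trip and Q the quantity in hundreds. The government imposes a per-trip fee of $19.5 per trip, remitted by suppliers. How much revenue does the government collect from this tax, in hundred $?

Inverting to Q(P) form: Qd = 451 − 2.5P; Qs = 4P + 295.
Without the tax, 451 − 2.5P = 4P + 295 gives 6.5P = 156, so P* = $24 and Q* = 391.
With the tax collected from suppliers, supply shifts: Qs = 4(P − 19.5) + 295.
New equilibrium: buyers pay $36, suppliers receive $16.5, Q = 361. (Wedge: Pb − Ps = 19.5.)
Revenue = t · Q = 19.5 · 361 = $7039.5.

Tax revenue = $7039.5 hundred.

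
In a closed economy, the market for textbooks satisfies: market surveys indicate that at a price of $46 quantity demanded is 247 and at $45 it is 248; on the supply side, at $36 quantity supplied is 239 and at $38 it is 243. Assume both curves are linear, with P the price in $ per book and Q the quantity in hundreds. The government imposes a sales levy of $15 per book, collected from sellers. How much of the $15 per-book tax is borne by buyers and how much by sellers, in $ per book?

Buyers bear $10 per book; sellers bear $5 per book.

Demand slope: (248 − 247)/(45 − 46) = -1, so Qd = 293 − P.
Supply slope: (243 − 239)/(38 − 36) = 2, so Qs = 2P + 167.
Without the tax, 293 − P = 2P + 167 gives 3P = 126, so P* = $42 and Q* = 251.
With the tax collected from sellers, supply shifts: Qs = 2(P − 15) + 167.
Solving gives Q = 241 with buyers paying $52 and sellers receiving $37 (the $15 wedge).
Burden on buyers: $10; on sellers: $5. (They sum to $15.)
The less price-elastic side of the market bears the larger share of a per-unit tax.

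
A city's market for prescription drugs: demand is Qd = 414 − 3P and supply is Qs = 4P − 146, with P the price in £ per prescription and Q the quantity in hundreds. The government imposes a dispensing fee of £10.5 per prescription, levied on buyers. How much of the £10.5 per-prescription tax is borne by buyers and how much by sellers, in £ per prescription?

Before the tax: set 414 − 3P = 4P − 146 → P* = £80, Q* = 174.
With the tax collected from buyers, demand (in seller-price terms) shifts: Qd = 414 − 3(P + 10.5).
New equilibrium: buyers pay £86, sellers receive £75.5, Q = 156. (Wedge: Pb − Ps = 10.5.)
Burden on buyers: £6; on sellers: £4.5. (They sum to £10.5.)
The less price-elastic side of the market bears the larger share of a per-unit tax.

Buyers bear £6 per prescription; sellers bear £4.5 per prescription.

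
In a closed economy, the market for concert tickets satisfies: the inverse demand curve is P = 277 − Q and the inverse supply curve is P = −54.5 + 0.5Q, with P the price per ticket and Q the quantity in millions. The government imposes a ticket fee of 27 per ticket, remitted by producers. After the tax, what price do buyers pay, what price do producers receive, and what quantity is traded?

Inverting to Q(P) form: Qd = 277 − P; Qs = 2P + 109.
Without the tax, 277 − P = 2P + 109 gives 3P = 168, so P* = 56 and Q* = 221.
With the tax collected from producers, supply shifts: Qs = 2(P − 27) + 109.
Solving gives Q = 203 with buyers paying 74 and producers receiving 47 (the 27 wedge).
The less price-elastic side of the market bears the larger share of a per-unit tax.

Buyers pay 74; producers receive 47; quantity = 203.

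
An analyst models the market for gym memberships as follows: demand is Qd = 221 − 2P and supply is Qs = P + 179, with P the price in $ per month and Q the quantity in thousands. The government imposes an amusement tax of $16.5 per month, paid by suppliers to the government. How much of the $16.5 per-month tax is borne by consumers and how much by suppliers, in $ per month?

Before the tax: set 221 − 2P = P + 179 → P* = $14, Q* = 193.
With the tax collected from suppliers, supply shifts: Qs = (P − 16.5) + 179.
New equilibrium: consumers pay $19.5, suppliers receive $3, Q = 182. (Wedge: Pb − Ps = 16.5.)
Burden on consumers: $5.5; on suppliers: $11. (They sum to $16.5.)

Consumers bear $5.5 per month; suppliers bear $11 per month.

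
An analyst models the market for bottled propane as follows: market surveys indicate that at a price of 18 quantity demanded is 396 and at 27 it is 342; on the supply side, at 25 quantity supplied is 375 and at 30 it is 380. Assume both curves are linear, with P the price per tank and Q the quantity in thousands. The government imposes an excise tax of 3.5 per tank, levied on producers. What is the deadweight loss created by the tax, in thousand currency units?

Demand slope: (342 − 396)/(27 − 18) = -6, so Qd = 504 − 6P.
Supply slope: (380 − 375)/(30 − 25) = 1, so Qs = P + 350.
Without the tax, 504 − 6P = P + 350 gives 7P = 154, so P* = 22 and Q* = 372.
With the tax collected from producers, supply shifts: Qs = (P − 3.5) + 350.
New equilibrium: consumers pay 22.5, producers receive 19, Q = 369. (Wedge: Pb − Ps = 3.5.)
Quantity falls by |ΔQ| = |372 − 369| = 3.
DWL = ½ · t · |ΔQ| = ½ · 3.5 · 3 = 5.25.

Deadweight loss = 5.25 thousand.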